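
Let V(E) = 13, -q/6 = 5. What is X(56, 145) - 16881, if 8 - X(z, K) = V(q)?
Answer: -16886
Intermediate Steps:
q = -30 (q = -6*5 = -30)
X(z, K) = -5 (X(z, K) = 8 - 1*13 = 8 - 13 = -5)
X(56, 145) - 16881 = -5 - 16881 = -16886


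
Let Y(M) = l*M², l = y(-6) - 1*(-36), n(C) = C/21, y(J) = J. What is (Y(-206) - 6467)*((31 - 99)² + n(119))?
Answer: 17591987957/3 ≈ 5.8640e+9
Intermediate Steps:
n(C) = C/21 (n(C) = C*(1/21) = C/21)
l = 30 (l = -6 - 1*(-36) = -6 + 36 = 30)
Y(M) = 30*M²
(Y(-206) - 6467)*((31 - 99)² + n(119)) = (30*(-206)² - 6467)*((31 - 99)² + (1/21)*119) = (30*42436 - 6467)*((-68)² + 17/3) = (1273080 - 6467)*(4624 + 17/3) = 1266613*(13889/3) = 17591987957/3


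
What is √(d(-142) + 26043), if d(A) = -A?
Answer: √26185 ≈ 161.82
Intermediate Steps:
√(d(-142) + 26043) = √(-1*(-142) + 26043) = √(142 + 26043) = √26185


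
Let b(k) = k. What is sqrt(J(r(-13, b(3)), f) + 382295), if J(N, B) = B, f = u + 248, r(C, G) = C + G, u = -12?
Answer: sqrt(382531) ≈ 618.49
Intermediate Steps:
f = 236 (f = -12 + 248 = 236)
sqrt(J(r(-13, b(3)), f) + 382295) = sqrt(236 + 382295) = sqrt(382531)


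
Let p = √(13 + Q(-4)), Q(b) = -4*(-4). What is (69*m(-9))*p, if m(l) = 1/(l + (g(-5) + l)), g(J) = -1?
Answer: -69*√29/19 ≈ -19.557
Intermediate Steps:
Q(b) = 16
p = √29 (p = √(13 + 16) = √29 ≈ 5.3852)
m(l) = 1/(-1 + 2*l) (m(l) = 1/(l + (-1 + l)) = 1/(-1 + 2*l))
(69*m(-9))*p = (69/(-1 + 2*(-9)))*√29 = (69/(-1 - 18))*√29 = (69/(-19))*√29 = (69*(-1/19))*√29 = -69*√29/19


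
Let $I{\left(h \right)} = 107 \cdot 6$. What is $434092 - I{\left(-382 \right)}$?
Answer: $433450$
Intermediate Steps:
$I{\left(h \right)} = 642$
$434092 - I{\left(-382 \right)} = 434092 - 642 = 433450$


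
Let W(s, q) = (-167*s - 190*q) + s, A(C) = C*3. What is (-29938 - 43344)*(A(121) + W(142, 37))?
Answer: 2215974398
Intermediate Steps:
A(C) = 3*C
W(s, q) = -190*q - 166*s (W(s, q) = (-190*q - 167*s) + s = -190*q - 166*s)
(-29938 - 43344)*(A(121) + W(142, 37)) = (-29938 - 43344)*(3*121 + (-190*37 - 166*142)) = -73282*(363 + (-7030 - 23572)) = -73282*(363 - 30602) = -73282*(-30239) = 2215974398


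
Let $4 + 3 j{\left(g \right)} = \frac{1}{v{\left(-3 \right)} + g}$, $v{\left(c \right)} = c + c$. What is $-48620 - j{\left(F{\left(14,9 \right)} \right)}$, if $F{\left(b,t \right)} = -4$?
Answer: $- \frac{1458559}{30} \approx -48619.0$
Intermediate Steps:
$v{\left(c \right)} = 2 c$
$j{\left(g \right)} = - \frac{4}{3} + \frac{1}{3 \left(-6 + g\right)}$ ($j{\left(g \right)} = - \frac{4}{3} + \frac{1}{3 \left(2 \left(-3\right) + g\right)} = - \frac{4}{3} + \frac{1}{3 \left(-6 + g\right)}$)
$-48620 - j{\left(F{\left(14,9 \right)} \right)} = -48620 - \frac{25 - -16}{3 \left(-6 - 4\right)} = -48620 - \frac{25 + 16}{3 \left(-10\right)} = -48620 - \frac{1}{3} \left(- \frac{1}{10}\right) 41 = -48620 - - \frac{41}{30} = -48620 + \frac{41}{30} = - \frac{1458559}{30}$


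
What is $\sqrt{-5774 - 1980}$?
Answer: $i \sqrt{7754} \approx 88.057 i$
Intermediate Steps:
$\sqrt{-5774 - 1980} = \sqrt{-7754} = i \sqrt{7754}$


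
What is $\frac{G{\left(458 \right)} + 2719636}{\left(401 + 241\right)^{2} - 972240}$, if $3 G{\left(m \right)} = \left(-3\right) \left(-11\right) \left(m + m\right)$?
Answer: $- \frac{227476}{46673} \approx -4.8738$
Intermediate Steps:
$G{\left(m \right)} = 22 m$ ($G{\left(m \right)} = \frac{\left(-3\right) \left(-11\right) \left(m + m\right)}{3} = \frac{33 \cdot 2 m}{3} = \frac{66 m}{3} = 22 m$)
$\frac{G{\left(458 \right)} + 2719636}{\left(401 + 241\right)^{2} - 972240} = \frac{22 \cdot 458 + 2719636}{\left(401 + 241\right)^{2} - 972240} = \frac{10076 + 2719636}{642^{2} - 972240} = \frac{2729712}{412164 - 972240} = \frac{2729712}{-560076} = 2729712 \left(- \frac{1}{560076}\right) = - \frac{227476}{46673}$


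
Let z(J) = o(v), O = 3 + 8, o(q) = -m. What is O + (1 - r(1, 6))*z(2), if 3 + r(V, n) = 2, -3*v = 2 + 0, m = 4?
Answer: 3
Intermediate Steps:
v = -2/3 (v = -(2 + 0)/3 = -1/3*2 = -2/3 ≈ -0.66667)
r(V, n) = -1 (r(V, n) = -3 + 2 = -1)
o(q) = -4 (o(q) = -1*4 = -4)
O = 11
z(J) = -4
O + (1 - r(1, 6))*z(2) = 11 + (1 - 1*(-1))*(-4) = 11 + (1 + 1)*(-4) = 11 + 2*(-4) = 11 - 8 = 3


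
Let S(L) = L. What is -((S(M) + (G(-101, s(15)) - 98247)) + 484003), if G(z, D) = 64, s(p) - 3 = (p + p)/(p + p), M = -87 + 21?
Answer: -385754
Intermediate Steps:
M = -66
s(p) = 4 (s(p) = 3 + (p + p)/(p + p) = 3 + (2*p)/((2*p)) = 3 + (2*p)*(1/(2*p)) = 3 + 1 = 4)
-((S(M) + (G(-101, s(15)) - 98247)) + 484003) = -((-66 + (64 - 98247)) + 484003) = -((-66 - 98183) + 484003) = -(-98249 + 484003) = -1*385754 = -385754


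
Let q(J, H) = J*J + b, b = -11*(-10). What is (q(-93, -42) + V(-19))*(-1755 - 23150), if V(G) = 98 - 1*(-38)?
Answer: -221529975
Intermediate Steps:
b = 110
q(J, H) = 110 + J² (q(J, H) = J*J + 110 = J² + 110 = 110 + J²)
V(G) = 136 (V(G) = 98 + 38 = 136)
(q(-93, -42) + V(-19))*(-1755 - 23150) = ((110 + (-93)²) + 136)*(-1755 - 23150) = ((110 + 8649) + 136)*(-24905) = (8759 + 136)*(-24905) = 8895*(-24905) = -221529975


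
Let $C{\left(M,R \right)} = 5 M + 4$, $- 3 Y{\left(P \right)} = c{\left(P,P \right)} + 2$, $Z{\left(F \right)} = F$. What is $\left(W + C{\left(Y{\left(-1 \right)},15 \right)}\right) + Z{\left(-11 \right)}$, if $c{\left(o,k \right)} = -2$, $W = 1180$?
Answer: $1173$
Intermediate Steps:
$Y{\left(P \right)} = 0$ ($Y{\left(P \right)} = - \frac{-2 + 2}{3} = \left(- \frac{1}{3}\right) 0 = 0$)
$C{\left(M,R \right)} = 4 + 5 M$
$\left(W + C{\left(Y{\left(-1 \right)},15 \right)}\right) + Z{\left(-11 \right)} = \left(1180 + \left(4 + 5 \cdot 0\right)\right) - 11 = \left(1180 + \left(4 + 0\right)\right) - 11 = \left(1180 + 4\right) - 11 = 1184 - 11 = 1173$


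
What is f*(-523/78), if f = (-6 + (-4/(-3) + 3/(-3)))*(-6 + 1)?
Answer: -44455/234 ≈ -189.98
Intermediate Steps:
f = 85/3 (f = (-6 + (-4*(-1/3) + 3*(-1/3)))*(-5) = (-6 + (4/3 - 1))*(-5) = (-6 + 1/3)*(-5) = -17/3*(-5) = 85/3 ≈ 28.333)
f*(-523/78) = 85*(-523/78)/3 = 85*(-523*1/78)/3 = (85/3)*(-523/78) = -44455/234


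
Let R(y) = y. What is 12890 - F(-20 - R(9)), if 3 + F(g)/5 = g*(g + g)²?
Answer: 500685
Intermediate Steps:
F(g) = -15 + 20*g³ (F(g) = -15 + 5*(g*(g + g)²) = -15 + 5*(g*(2*g)²) = -15 + 5*(g*(4*g²)) = -15 + 5*(4*g³) = -15 + 20*g³)
12890 - F(-20 - R(9)) = 12890 - (-15 + 20*(-20 - 1*9)³) = 12890 - (-15 + 20*(-20 - 9)³) = 12890 - (-15 + 20*(-29)³) = 12890 - (-15 + 20*(-24389)) = 12890 - (-15 - 487780) = 12890 - 1*(-487795) = 12890 + 487795 = 500685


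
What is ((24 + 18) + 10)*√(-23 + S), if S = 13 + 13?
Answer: 52*√3 ≈ 90.067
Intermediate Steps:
S = 26
((24 + 18) + 10)*√(-23 + S) = ((24 + 18) + 10)*√(-23 + 26) = (42 + 10)*√3 = 52*√3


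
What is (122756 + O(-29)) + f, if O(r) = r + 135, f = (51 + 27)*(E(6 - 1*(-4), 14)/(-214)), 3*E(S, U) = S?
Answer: 13146104/107 ≈ 1.2286e+5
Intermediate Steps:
E(S, U) = S/3
f = -130/107 (f = (51 + 27)*(((6 - 1*(-4))/3)/(-214)) = 78*(((6 + 4)/3)*(-1/214)) = 78*(((⅓)*10)*(-1/214)) = 78*((10/3)*(-1/214)) = 78*(-5/321) = -130/107 ≈ -1.2150)
O(r) = 135 + r
(122756 + O(-29)) + f = (122756 + (135 - 29)) - 130/107 = (122756 + 106) - 130/107 = 122862 - 130/107 = 13146104/107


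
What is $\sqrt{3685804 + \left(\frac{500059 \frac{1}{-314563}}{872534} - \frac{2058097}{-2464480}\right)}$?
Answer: $\frac{\sqrt{26350141510813548188240798037929714368110}}{84552277108494520} \approx 1919.8$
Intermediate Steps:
$\sqrt{3685804 + \left(\frac{500059 \frac{1}{-314563}}{872534} - \frac{2058097}{-2464480}\right)} = \sqrt{3685804 + \left(500059 \left(- \frac{1}{314563}\right) \frac{1}{872534} - - \frac{2058097}{2464480}\right)} = \sqrt{3685804 + \left(\left(- \frac{500059}{314563}\right) \frac{1}{872534} + \frac{2058097}{2464480}\right)} = \sqrt{3685804 + \left(- \frac{500059}{274466912642} + \frac{2058097}{2464480}\right)} = \sqrt{3685804 + \frac{282439148561178977}{338209108433978080}} = \sqrt{\frac{1246572767141538704355297}{338209108433978080}} = \frac{\sqrt{26350141510813548188240798037929714368110}}{84552277108494520}$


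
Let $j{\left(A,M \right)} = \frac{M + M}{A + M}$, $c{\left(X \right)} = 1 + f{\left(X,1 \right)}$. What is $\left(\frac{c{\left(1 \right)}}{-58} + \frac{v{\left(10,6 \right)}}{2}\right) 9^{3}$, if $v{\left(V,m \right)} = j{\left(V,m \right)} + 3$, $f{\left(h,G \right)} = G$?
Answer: $\frac{311283}{232} \approx 1341.7$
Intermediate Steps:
$c{\left(X \right)} = 2$ ($c{\left(X \right)} = 1 + 1 = 2$)
$j{\left(A,M \right)} = \frac{2 M}{A + M}$
$v{\left(V,m \right)} = 3 + \frac{2 m}{V + m}$ ($v{\left(V,m \right)} = \frac{2 m}{V + m} + 3 = 3 + \frac{2 m}{V + m}$)
$\left(\frac{c{\left(1 \right)}}{-58} + \frac{v{\left(10,6 \right)}}{2}\right) 9^{3} = \left(\frac{2}{-58} + \frac{\frac{1}{10 + 6} \left(3 \cdot 10 + 5 \cdot 6\right)}{2}\right) 9^{3} = \left(2 \left(- \frac{1}{58}\right) + \frac{30 + 30}{16} \cdot \frac{1}{2}\right) 729 = \left(- \frac{1}{29} + \frac{1}{16} \cdot 60 \cdot \frac{1}{2}\right) 729 = \left(- \frac{1}{29} + \frac{15}{4} \cdot \frac{1}{2}\right) 729 = \left(- \frac{1}{29} + \frac{15}{8}\right) 729 = \frac{427}{232} \cdot 729 = \frac{311283}{232}$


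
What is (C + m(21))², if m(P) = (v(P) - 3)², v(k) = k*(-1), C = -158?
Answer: 174724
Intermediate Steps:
v(k) = -k
m(P) = (-3 - P)² (m(P) = (-P - 3)² = (-3 - P)²)
(C + m(21))² = (-158 + (3 + 21)²)² = (-158 + 24²)² = (-158 + 576)² = 418² = 174724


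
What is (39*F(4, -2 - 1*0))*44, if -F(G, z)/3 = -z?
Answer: -10296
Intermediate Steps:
F(G, z) = 3*z (F(G, z) = -(-3)*z = 3*z)
(39*F(4, -2 - 1*0))*44 = (39*(3*(-2 - 1*0)))*44 = (39*(3*(-2 + 0)))*44 = (39*(3*(-2)))*44 = (39*(-6))*44 = -234*44 = -10296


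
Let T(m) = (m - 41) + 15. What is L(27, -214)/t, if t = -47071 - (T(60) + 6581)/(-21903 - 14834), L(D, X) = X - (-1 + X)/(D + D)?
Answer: 416634317/93378998448 ≈ 0.0044618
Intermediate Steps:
T(m) = -26 + m (T(m) = (-41 + m) + 15 = -26 + m)
L(D, X) = X - (-1 + X)/(2*D)
t = -1729240712/36737 (t = -47071 - ((-26 + 60) + 6581)/(-21903 - 14834) = -47071 - (34 + 6581)/(-36737) = -47071 - 6615*(-1)/36737 = -47071 - 1*(-6615/36737) = -47071 + 6615/36737 = -1729240712/36737 ≈ -47071.)
L(27, -214)/t = ((1/2)*(1 - 1*(-214) + 2*27*(-214))/27)/(-1729240712/36737) = ((1/2)*(1/27)*(1 + 214 - 11556))*(-36737/1729240712) = ((1/2)*(1/27)*(-11341))*(-36737/1729240712) = -11341/54*(-36737/1729240712) = 416634317/93378998448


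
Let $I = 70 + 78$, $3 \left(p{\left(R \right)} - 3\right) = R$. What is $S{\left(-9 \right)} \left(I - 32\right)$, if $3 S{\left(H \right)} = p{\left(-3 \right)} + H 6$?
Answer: $- \frac{6032}{3} \approx -2010.7$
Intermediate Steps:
$p{\left(R \right)} = 3 + \frac{R}{3}$
$I = 148$
$S{\left(H \right)} = \frac{2}{3} + 2 H$ ($S{\left(H \right)} = \frac{\left(3 + \frac{1}{3} \left(-3\right)\right) + H 6}{3} = \frac{\left(3 - 1\right) + 6 H}{3} = \frac{2 + 6 H}{3} = \frac{2}{3} + 2 H$)
$S{\left(-9 \right)} \left(I - 32\right) = \left(\frac{2}{3} + 2 \left(-9\right)\right) \left(148 - 32\right) = \left(\frac{2}{3} - 18\right) 116 = \left(- \frac{52}{3}\right) 116 = - \frac{6032}{3}$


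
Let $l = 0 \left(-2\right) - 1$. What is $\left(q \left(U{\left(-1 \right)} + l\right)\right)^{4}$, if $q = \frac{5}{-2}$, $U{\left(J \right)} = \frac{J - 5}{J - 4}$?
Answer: $\frac{1}{16} \approx 0.0625$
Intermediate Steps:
$l = -1$ ($l = 0 - 1 = -1$)
$U{\left(J \right)} = \frac{-5 + J}{-4 + J}$
$q = - \frac{5}{2}$ ($q = 5 \left(- \frac{1}{2}\right) = - \frac{5}{2} \approx -2.5$)
$\left(q \left(U{\left(-1 \right)} + l\right)\right)^{4} = \left(- \frac{5 \left(\frac{-5 - 1}{-4 - 1} - 1\right)}{2}\right)^{4} = \left(- \frac{5 \left(\frac{1}{-5} \left(-6\right) - 1\right)}{2}\right)^{4} = \left(- \frac{5 \left(\left(- \frac{1}{5}\right) \left(-6\right) - 1\right)}{2}\right)^{4} = \left(- \frac{5 \left(\frac{6}{5} - 1\right)}{2}\right)^{4} = \left(\left(- \frac{5}{2}\right) \frac{1}{5}\right)^{4} = \left(- \frac{1}{2}\right)^{4} = \frac{1}{16}$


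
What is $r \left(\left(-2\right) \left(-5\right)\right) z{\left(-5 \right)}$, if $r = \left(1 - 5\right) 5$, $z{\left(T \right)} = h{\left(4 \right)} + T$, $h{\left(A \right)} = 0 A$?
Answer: $1000$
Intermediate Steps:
$h{\left(A \right)} = 0$
$z{\left(T \right)} = T$ ($z{\left(T \right)} = 0 + T = T$)
$r = -20$ ($r = \left(-4\right) 5 = -20$)
$r \left(\left(-2\right) \left(-5\right)\right) z{\left(-5 \right)} = - 20 \left(\left(-2\right) \left(-5\right)\right) \left(-5\right) = \left(-20\right) 10 \left(-5\right) = \left(-200\right) \left(-5\right) = 1000$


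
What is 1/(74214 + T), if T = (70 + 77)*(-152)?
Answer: 1/51870 ≈ 1.9279e-5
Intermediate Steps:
T = -22344 (T = 147*(-152) = -22344)
1/(74214 + T) = 1/(74214 - 22344) = 1/51870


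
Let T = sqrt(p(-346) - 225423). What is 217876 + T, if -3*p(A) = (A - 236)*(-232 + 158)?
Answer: 217876 + I*sqrt(239779) ≈ 2.1788e+5 + 489.67*I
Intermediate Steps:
p(A) = -17464/3 + 74*A/3 (p(A) = -(A - 236)*(-232 + 158)/3 = -(-236 + A)*(-74)/3 = -(17464 - 74*A)/3 = -17464/3 + 74*A/3)
T = I*sqrt(239779) (T = sqrt((-17464/3 + (74/3)*(-346)) - 225423) = sqrt((-17464/3 - 25604/3) - 225423) = sqrt(-14356 - 225423) = sqrt(-239779) = I*sqrt(239779) ≈ 489.67*I)
217876 + T = 217876 + I*sqrt(239779)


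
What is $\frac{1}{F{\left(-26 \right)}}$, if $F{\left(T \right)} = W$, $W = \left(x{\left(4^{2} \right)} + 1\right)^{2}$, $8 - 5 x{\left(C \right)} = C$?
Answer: $\frac{25}{9} \approx 2.7778$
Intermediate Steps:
$x{\left(C \right)} = \frac{8}{5} - \frac{C}{5}$
$W = \frac{9}{25}$ ($W = \left(\left(\frac{8}{5} - \frac{4^{2}}{5}\right) + 1\right)^{2} = \left(\left(\frac{8}{5} - \frac{16}{5}\right) + 1\right)^{2} = \left(- \frac{8}{5} + 1\right)^{2} = \left(- \frac{3}{5}\right)^{2} = \frac{9}{25} \approx 0.36$)
$F{\left(T \right)} = \frac{9}{25}$
$\frac{1}{F{\left(-26 \right)}} = \frac{1}{\frac{9}{25}} = \frac{25}{9}$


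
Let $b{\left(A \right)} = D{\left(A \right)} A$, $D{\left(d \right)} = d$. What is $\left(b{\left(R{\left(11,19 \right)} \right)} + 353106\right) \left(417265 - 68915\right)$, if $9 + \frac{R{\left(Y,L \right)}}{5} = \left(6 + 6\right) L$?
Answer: $540684833850$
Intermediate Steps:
$R{\left(Y,L \right)} = -45 + 60 L$ ($R{\left(Y,L \right)} = -45 + 5 \left(6 + 6\right) L = -45 + 5 \cdot 12 L = -45 + 60 L$)
$b{\left(A \right)} = A^{2}$ ($b{\left(A \right)} = A A = A^{2}$)
$\left(b{\left(R{\left(11,19 \right)} \right)} + 353106\right) \left(417265 - 68915\right) = \left(\left(-45 + 60 \cdot 19\right)^{2} + 353106\right) \left(417265 - 68915\right) = \left(\left(-45 + 1140\right)^{2} + 353106\right) 348350 = \left(1095^{2} + 353106\right) 348350 = \left(1199025 + 353106\right) 348350 = 1552131 \cdot 348350 = 540684833850$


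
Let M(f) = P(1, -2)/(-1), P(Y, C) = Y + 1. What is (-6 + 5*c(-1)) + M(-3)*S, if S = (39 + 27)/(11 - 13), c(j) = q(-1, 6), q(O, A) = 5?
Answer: 85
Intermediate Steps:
c(j) = 5
P(Y, C) = 1 + Y
S = -33 (S = 66/(-2) = 66*(-½) = -33)
M(f) = -2 (M(f) = (1 + 1)/(-1) = 2*(-1) = -2)
(-6 + 5*c(-1)) + M(-3)*S = (-6 + 5*5) - 2*(-33) = (-6 + 25) + 66 = 19 + 66 = 85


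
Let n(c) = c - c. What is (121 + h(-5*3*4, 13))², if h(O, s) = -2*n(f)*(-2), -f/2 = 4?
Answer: 14641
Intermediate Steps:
f = -8 (f = -2*4 = -8)
n(c) = 0
h(O, s) = 0 (h(O, s) = -2*0*(-2) = 0*(-2) = 0)
(121 + h(-5*3*4, 13))² = (121 + 0)² = 121² = 14641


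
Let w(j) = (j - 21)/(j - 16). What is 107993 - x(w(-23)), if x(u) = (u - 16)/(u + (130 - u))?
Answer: 54752509/507 ≈ 1.0799e+5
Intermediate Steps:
w(j) = (-21 + j)/(-16 + j)
x(u) = -8/65 + u/130 (x(u) = (-16 + u)/130 = (-16 + u)*(1/130) = -8/65 + u/130)
107993 - x(w(-23)) = 107993 - (-8/65 + ((-21 - 23)/(-16 - 23))/130) = 107993 - (-8/65 + (-44/(-39))/130) = 107993 - (-8/65 + (-1/39*(-44))/130) = 107993 - (-8/65 + (1/130)*(44/39)) = 107993 - (-8/65 + 22/2535) = 107993 - 1*(-58/507) = 107993 + 58/507 = 54752509/507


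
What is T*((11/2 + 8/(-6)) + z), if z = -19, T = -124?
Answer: 5518/3 ≈ 1839.3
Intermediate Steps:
T*((11/2 + 8/(-6)) + z) = -124*((11/2 + 8/(-6)) - 19) = -124*((11*(½) + 8*(-⅙)) - 19) = -124*((11/2 - 4/3) - 19) = -124*(25/6 - 19) = -124*(-89/6) = 5518/3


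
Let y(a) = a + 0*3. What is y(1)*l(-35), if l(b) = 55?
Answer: 55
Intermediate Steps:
y(a) = a (y(a) = a + 0 = a)
y(1)*l(-35) = 1*55 = 55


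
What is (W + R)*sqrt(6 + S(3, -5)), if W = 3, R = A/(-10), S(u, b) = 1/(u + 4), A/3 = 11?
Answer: -3*sqrt(301)/70 ≈ -0.74354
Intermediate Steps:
A = 33 (A = 3*11 = 33)
S(u, b) = 1/(4 + u)
R = -33/10 (R = 33/(-10) = 33*(-1/10) = -33/10 ≈ -3.3000)
(W + R)*sqrt(6 + S(3, -5)) = (3 - 33/10)*sqrt(6 + 1/(4 + 3)) = -3*sqrt(6 + 1/7)/10 = -3*sqrt(301)/70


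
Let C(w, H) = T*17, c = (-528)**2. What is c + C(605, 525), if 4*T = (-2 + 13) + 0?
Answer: 1115323/4 ≈ 2.7883e+5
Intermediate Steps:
T = 11/4 (T = ((-2 + 13) + 0)/4 = (11 + 0)/4 = (1/4)*11 = 11/4 ≈ 2.7500)
c = 278784
C(w, H) = 187/4 (C(w, H) = (11/4)*17 = 187/4)
c + C(605, 525) = 278784 + 187/4 = 1115323/4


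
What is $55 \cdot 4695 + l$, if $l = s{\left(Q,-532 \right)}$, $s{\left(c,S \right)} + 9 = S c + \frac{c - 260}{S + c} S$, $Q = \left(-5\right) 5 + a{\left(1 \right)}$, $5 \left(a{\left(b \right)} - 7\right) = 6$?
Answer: $\frac{65386892}{245} \approx 2.6689 \cdot 10^{5}$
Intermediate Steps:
$a{\left(b \right)} = \frac{41}{5}$ ($a{\left(b \right)} = 7 + \frac{1}{5} \cdot 6 = 7 + \frac{6}{5} = \frac{41}{5}$)
$Q = - \frac{84}{5}$ ($Q = \left(-5\right) 5 + \frac{41}{5} = -25 + \frac{41}{5} = - \frac{84}{5} \approx -16.8$)
$s{\left(c,S \right)} = -9 + S c + \frac{S \left(-260 + c\right)}{S + c}$ ($s{\left(c,S \right)} = -9 + \left(S c + \frac{c - 260}{S + c} S\right) = -9 + \left(S c + \frac{-260 + c}{S + c} S\right) = -9 + \left(S c + \frac{S \left(-260 + c\right)}{S + c}\right) = -9 + S c + \frac{S \left(-260 + c\right)}{S + c}$)
$l = \frac{2121767}{245}$ ($l = \frac{\left(-269\right) \left(-532\right) - - \frac{756}{5} - - \frac{44688}{5} - 532 \left(- \frac{84}{5}\right)^{2} - \frac{84 \left(-532\right)^{2}}{5}}{-532 - \frac{84}{5}} = \frac{143108 + \frac{756}{5} + \frac{44688}{5} - \frac{3753792}{25} - \frac{23774016}{5}}{- \frac{2744}{5}} = - \frac{5 \left(143108 + \frac{756}{5} + \frac{44688}{5} - \frac{3753792}{25} - \frac{23774016}{5}\right)}{2744} = \left(- \frac{5}{2744}\right) \left(- \frac{118818952}{25}\right) = \frac{2121767}{245} \approx 8660.3$)
$55 \cdot 4695 + l = 55 \cdot 4695 + \frac{2121767}{245} = 258225 + \frac{2121767}{245} = \frac{65386892}{245}$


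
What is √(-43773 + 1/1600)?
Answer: I*√70036799/40 ≈ 209.22*I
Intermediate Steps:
√(-43773 + 1/1600) = √(-70036799/1600) = I*√70036799/40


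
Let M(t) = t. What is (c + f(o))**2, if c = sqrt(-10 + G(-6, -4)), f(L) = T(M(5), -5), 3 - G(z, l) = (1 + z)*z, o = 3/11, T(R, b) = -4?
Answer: (4 - I*sqrt(37))**2 ≈ -21.0 - 48.662*I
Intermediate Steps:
o = 3/11 (o = 3*(1/11) = 3/11 ≈ 0.27273)
G(z, l) = 3 - z*(1 + z) (G(z, l) = 3 - (1 + z)*z = 3 - z*(1 + z))
f(L) = -4
c = I*sqrt(37) (c = sqrt(-10 + (3 - 1*(-6) - 1*(-6)**2)) = sqrt(-10 + (3 + 6 - 1*36)) = sqrt(-10 + (3 + 6 - 36)) = sqrt(-10 - 27) = sqrt(-37) = I*sqrt(37) ≈ 6.0828*I)
(c + f(o))**2 = (I*sqrt(37) - 4)**2 = (-4 + I*sqrt(37))**2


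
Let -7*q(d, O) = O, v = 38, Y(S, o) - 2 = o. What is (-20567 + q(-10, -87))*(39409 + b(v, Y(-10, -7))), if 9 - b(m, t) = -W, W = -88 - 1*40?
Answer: -5653123780/7 ≈ -8.0759e+8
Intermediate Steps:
Y(S, o) = 2 + o
q(d, O) = -O/7
W = -128 (W = -88 - 40 = -128)
b(m, t) = -119 (b(m, t) = 9 - (-1)*(-128) = 9 - 1*128 = 9 - 128 = -119)
(-20567 + q(-10, -87))*(39409 + b(v, Y(-10, -7))) = (-20567 - ⅐*(-87))*(39409 - 119) = (-20567 + 87/7)*39290 = -143882/7*39290 = -5653123780/7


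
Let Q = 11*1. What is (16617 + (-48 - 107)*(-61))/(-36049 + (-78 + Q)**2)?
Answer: -3259/3945 ≈ -0.82611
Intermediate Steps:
Q = 11
(16617 + (-48 - 107)*(-61))/(-36049 + (-78 + Q)**2) = (16617 + (-48 - 107)*(-61))/(-36049 + (-78 + 11)**2) = (16617 - 155*(-61))/(-36049 + (-67)**2) = (16617 + 9455)/(-36049 + 4489) = 26072/(-31560) = 26072*(-1/31560) = -3259/3945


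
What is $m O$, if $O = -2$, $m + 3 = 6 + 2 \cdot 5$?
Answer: $-26$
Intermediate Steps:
$m = 13$ ($m = -3 + \left(6 + 2 \cdot 5\right) = -3 + \left(6 + 10\right) = -3 + 16 = 13$)
$m O = 13 \left(-2\right) = -26$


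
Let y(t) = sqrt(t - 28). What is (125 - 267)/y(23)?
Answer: 142*I*sqrt(5)/5 ≈ 63.504*I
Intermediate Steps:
y(t) = sqrt(-28 + t)
(125 - 267)/y(23) = (125 - 267)/(sqrt(-28 + 23)) = -142*(-I*sqrt(5)/5) = -(-142)*I*sqrt(5)/5 = 142*I*sqrt(5)/5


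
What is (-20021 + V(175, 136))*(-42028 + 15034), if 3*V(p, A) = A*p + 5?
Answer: 326249484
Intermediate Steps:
V(p, A) = 5/3 + A*p/3 (V(p, A) = (A*p + 5)/3 = (5 + A*p)/3 = 5/3 + A*p/3)
(-20021 + V(175, 136))*(-42028 + 15034) = (-20021 + (5/3 + (⅓)*136*175))*(-42028 + 15034) = (-20021 + (5/3 + 23800/3))*(-26994) = (-20021 + 7935)*(-26994) = -12086*(-26994) = 326249484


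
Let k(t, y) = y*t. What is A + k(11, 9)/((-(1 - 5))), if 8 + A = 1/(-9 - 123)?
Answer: 1105/66 ≈ 16.742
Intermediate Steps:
k(t, y) = t*y
A = -1057/132 (A = -8 + 1/(-9 - 123) = -8 + 1/(-132) = -8 - 1/132 = -1057/132 ≈ -8.0076)
A + k(11, 9)/((-(1 - 5))) = -1057/132 + (11*9)/((-(1 - 5))) = -1057/132 + 99/((-1*(-4))) = -1057/132 + 99/4 = 1105/66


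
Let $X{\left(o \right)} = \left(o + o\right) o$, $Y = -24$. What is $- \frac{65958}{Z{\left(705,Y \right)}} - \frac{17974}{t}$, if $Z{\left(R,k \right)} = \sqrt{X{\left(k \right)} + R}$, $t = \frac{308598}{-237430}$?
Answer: $\frac{112304390}{8121} - \frac{21986 \sqrt{1857}}{619} \approx 12298.0$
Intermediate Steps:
$t = - \frac{154299}{118715}$ ($t = 308598 \left(- \frac{1}{237430}\right) = - \frac{154299}{118715} \approx -1.2997$)
$X{\left(o \right)} = 2 o^{2}$ ($X{\left(o \right)} = 2 o o = 2 o^{2}$)
$Z{\left(R,k \right)} = \sqrt{R + 2 k^{2}}$ ($Z{\left(R,k \right)} = \sqrt{2 k^{2} + R} = \sqrt{R + 2 k^{2}}$)
$- \frac{65958}{Z{\left(705,Y \right)}} - \frac{17974}{t} = - \frac{65958}{\sqrt{705 + 2 \left(-24\right)^{2}}} - \frac{17974}{- \frac{154299}{118715}} = - \frac{65958}{\sqrt{705 + 2 \cdot 576}} - - \frac{112304390}{8121} = - \frac{65958}{\sqrt{705 + 1152}} + \frac{112304390}{8121} = - \frac{65958}{\sqrt{1857}} + \frac{112304390}{8121} = - 65958 \frac{\sqrt{1857}}{1857} + \frac{112304390}{8121} = - \frac{21986 \sqrt{1857}}{619} + \frac{112304390}{8121} = \frac{112304390}{8121} - \frac{21986 \sqrt{1857}}{619}$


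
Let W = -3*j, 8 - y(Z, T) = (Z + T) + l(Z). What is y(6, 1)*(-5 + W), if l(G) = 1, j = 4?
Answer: 0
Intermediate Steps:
y(Z, T) = 7 - T - Z (y(Z, T) = 8 - ((Z + T) + 1) = 8 - ((T + Z) + 1) = 8 - (1 + T + Z) = 8 + (-1 - T - Z) = 7 - T - Z)
W = -12 (W = -3*4 = -12)
y(6, 1)*(-5 + W) = (7 - 1*1 - 1*6)*(-5 - 12) = (7 - 1 - 6)*(-17) = 0*(-17) = 0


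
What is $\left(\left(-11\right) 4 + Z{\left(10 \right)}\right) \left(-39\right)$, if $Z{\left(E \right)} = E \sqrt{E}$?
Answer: $1716 - 390 \sqrt{10} \approx 482.71$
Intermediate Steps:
$Z{\left(E \right)} = E^{\frac{3}{2}}$
$\left(\left(-11\right) 4 + Z{\left(10 \right)}\right) \left(-39\right) = \left(\left(-11\right) 4 + 10^{\frac{3}{2}}\right) \left(-39\right) = \left(-44 + 10 \sqrt{10}\right) \left(-39\right) = 1716 - 390 \sqrt{10}$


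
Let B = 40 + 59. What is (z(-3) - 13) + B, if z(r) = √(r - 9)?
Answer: 86 + 2*I*√3 ≈ 86.0 + 3.4641*I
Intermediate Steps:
z(r) = √(-9 + r)
B = 99
(z(-3) - 13) + B = (√(-9 - 3) - 13) + 99 = (√(-12) - 13) + 99 = (2*I*√3 - 13) + 99 = (-13 + 2*I*√3) + 99 = 86 + 2*I*√3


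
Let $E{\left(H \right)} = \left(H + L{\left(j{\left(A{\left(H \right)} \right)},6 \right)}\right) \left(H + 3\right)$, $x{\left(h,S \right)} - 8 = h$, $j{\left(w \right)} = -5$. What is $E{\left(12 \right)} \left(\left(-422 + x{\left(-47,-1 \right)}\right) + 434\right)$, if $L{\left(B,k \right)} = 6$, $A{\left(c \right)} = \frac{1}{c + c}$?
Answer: $-7290$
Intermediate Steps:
$A{\left(c \right)} = \frac{1}{2 c}$
$x{\left(h,S \right)} = 8 + h$
$E{\left(H \right)} = \left(3 + H\right) \left(6 + H\right)$ ($E{\left(H \right)} = \left(H + 6\right) \left(H + 3\right) = \left(6 + H\right) \left(3 + H\right) = \left(3 + H\right) \left(6 + H\right)$)
$E{\left(12 \right)} \left(\left(-422 + x{\left(-47,-1 \right)}\right) + 434\right) = \left(18 + 12^{2} + 9 \cdot 12\right) \left(\left(-422 + \left(8 - 47\right)\right) + 434\right) = \left(18 + 144 + 108\right) \left(\left(-422 - 39\right) + 434\right) = 270 \left(-461 + 434\right) = 270 \left(-27\right) = -7290$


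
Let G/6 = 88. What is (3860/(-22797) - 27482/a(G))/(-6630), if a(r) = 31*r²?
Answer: 1888100033/72568519246080 ≈ 2.6018e-5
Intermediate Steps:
G = 528 (G = 6*88 = 528)
(3860/(-22797) - 27482/a(G))/(-6630) = (3860/(-22797) - 27482/(31*528²))/(-6630) = (3860*(-1/22797) - 27482/(31*278784))*(-1/6630) = (-3860/22797 - 27482/8642304)*(-1/6630) = (-3860/22797 - 27482*1/8642304)*(-1/6630) = (-3860/22797 - 13741/4321152)*(-1/6630) = -1888100033/10945478016*(-1/6630) = 1888100033/72568519246080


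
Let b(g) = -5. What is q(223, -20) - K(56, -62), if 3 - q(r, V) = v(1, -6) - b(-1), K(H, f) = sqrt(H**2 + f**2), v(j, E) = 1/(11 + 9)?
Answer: -41/20 - 2*sqrt(1745) ≈ -85.596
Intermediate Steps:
v(j, E) = 1/20
q(r, V) = -41/20 (q(r, V) = 3 - (1/20 - 1*(-5)) = 3 - (1/20 + 5) = 3 - 1*101/20 = 3 - 101/20 = -41/20)
q(223, -20) - K(56, -62) = -41/20 - sqrt(56**2 + (-62)**2) = -41/20 - sqrt(3136 + 3844) = -41/20 - sqrt(6980) = -41/20 - 2*sqrt(1745)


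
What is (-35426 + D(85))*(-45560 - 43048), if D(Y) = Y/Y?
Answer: 3138938400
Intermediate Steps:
D(Y) = 1
(-35426 + D(85))*(-45560 - 43048) = (-35426 + 1)*(-45560 - 43048) = -35425*(-88608) = 3138938400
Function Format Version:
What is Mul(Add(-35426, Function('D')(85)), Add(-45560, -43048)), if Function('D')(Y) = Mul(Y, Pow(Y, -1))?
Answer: 3138938400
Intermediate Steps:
Function('D')(Y) = 1
Mul(Add(-35426, Function('D')(85)), Add(-45560, -43048)) = Mul(Add(-35426, 1), Add(-45560, -43048)) = Mul(-35425, -88608) = 3138938400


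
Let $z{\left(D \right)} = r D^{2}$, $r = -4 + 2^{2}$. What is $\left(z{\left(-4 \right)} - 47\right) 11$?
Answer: $-517$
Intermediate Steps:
$r = 0$ ($r = -4 + 4 = 0$)
$z{\left(D \right)} = 0$ ($z{\left(D \right)} = 0 D^{2} = 0$)
$\left(z{\left(-4 \right)} - 47\right) 11 = \left(0 - 47\right) 11 = \left(-47\right) 11 = -517$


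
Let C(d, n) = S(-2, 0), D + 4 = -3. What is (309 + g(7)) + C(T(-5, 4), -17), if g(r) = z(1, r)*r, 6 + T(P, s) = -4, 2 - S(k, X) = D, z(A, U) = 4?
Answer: 346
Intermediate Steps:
D = -7 (D = -4 - 3 = -7)
S(k, X) = 9 (S(k, X) = 2 - 1*(-7) = 2 + 7 = 9)
T(P, s) = -10 (T(P, s) = -6 - 4 = -10)
g(r) = 4*r
C(d, n) = 9
(309 + g(7)) + C(T(-5, 4), -17) = (309 + 4*7) + 9 = (309 + 28) + 9 = 337 + 9 = 346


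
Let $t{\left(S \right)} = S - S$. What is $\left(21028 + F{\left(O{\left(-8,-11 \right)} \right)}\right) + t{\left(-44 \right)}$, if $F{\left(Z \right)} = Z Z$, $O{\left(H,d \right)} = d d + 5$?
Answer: $36904$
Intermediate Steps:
$O{\left(H,d \right)} = 5 + d^{2}$ ($O{\left(H,d \right)} = d^{2} + 5 = 5 + d^{2}$)
$t{\left(S \right)} = 0$
$F{\left(Z \right)} = Z^{2}$
$\left(21028 + F{\left(O{\left(-8,-11 \right)} \right)}\right) + t{\left(-44 \right)} = \left(21028 + \left(5 + \left(-11\right)^{2}\right)^{2}\right) + 0 = \left(21028 + \left(5 + 121\right)^{2}\right) + 0 = \left(21028 + 126^{2}\right) + 0 = \left(21028 + 15876\right) + 0 = 36904 + 0 = 36904$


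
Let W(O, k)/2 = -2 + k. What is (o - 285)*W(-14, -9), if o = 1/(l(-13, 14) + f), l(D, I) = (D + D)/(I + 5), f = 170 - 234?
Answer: 3893879/621 ≈ 6270.3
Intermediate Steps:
f = -64
l(D, I) = 2*D/(5 + I) (l(D, I) = (2*D)/(5 + I) = 2*D/(5 + I))
o = -19/1242 (o = 1/(2*(-13)/(5 + 14) - 64) = 1/(2*(-13)/19 - 64) = 1/(2*(-13)*(1/19) - 64) = 1/(-26/19 - 64) = 1/(-1242/19) = -19/1242 ≈ -0.015298)
W(O, k) = -4 + 2*k (W(O, k) = 2*(-2 + k) = -4 + 2*k)
(o - 285)*W(-14, -9) = (-19/1242 - 285)*(-4 + 2*(-9)) = -353989*(-4 - 18)/1242 = -353989/1242*(-22) = 3893879/621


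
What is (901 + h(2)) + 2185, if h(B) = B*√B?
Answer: 3086 + 2*√2 ≈ 3088.8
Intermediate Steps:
h(B) = B^(3/2)
(901 + h(2)) + 2185 = (901 + 2^(3/2)) + 2185 = (901 + 2*√2) + 2185 = 3086 + 2*√2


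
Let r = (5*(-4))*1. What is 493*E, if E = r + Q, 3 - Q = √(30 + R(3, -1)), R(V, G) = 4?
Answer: -8381 - 493*√34 ≈ -11256.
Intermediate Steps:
r = -20 (r = -20*1 = -20)
Q = 3 - √34 (Q = 3 - √(30 + 4) = 3 - √34 ≈ -2.8310)
E = -17 - √34 (E = -20 + (3 - √34) = -17 - √34 ≈ -22.831)
493*E = 493*(-17 - √34) = -8381 - 493*√34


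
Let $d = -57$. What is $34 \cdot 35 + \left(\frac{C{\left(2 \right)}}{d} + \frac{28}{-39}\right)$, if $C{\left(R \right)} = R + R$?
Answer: $\frac{881206}{741} \approx 1189.2$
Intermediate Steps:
$C{\left(R \right)} = 2 R$
$34 \cdot 35 + \left(\frac{C{\left(2 \right)}}{d} + \frac{28}{-39}\right) = 34 \cdot 35 + \left(\frac{2 \cdot 2}{-57} + \frac{28}{-39}\right) = 1190 + \left(4 \left(- \frac{1}{57}\right) + 28 \left(- \frac{1}{39}\right)\right) = 1190 - \frac{584}{741} = \frac{881206}{741}$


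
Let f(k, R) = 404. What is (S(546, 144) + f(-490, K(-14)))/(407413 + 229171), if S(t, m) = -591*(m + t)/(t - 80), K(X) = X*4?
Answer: -109763/148324072 ≈ -0.00074002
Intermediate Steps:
K(X) = 4*X
S(t, m) = -591*(m + t)/(-80 + t)
(S(546, 144) + f(-490, K(-14)))/(407413 + 229171) = (591*(-1*144 - 1*546)/(-80 + 546) + 404)/(407413 + 229171) = (591*(-144 - 546)/466 + 404)/636584 = (591*(1/466)*(-690) + 404)*(1/636584) = (-203895/233 + 404)*(1/636584) = -109763/233*1/636584 = -109763/148324072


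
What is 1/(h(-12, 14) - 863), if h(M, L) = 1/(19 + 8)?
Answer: -27/23300 ≈ -0.0011588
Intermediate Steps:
h(M, L) = 1/27
1/(h(-12, 14) - 863) = 1/(1/27 - 863) = 1/(-23300/27) = -27/23300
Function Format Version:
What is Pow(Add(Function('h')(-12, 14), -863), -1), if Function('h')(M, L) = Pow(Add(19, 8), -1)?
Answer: Rational(-27, 23300) ≈ -0.0011588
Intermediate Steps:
Function('h')(M, L) = Rational(1, 27) (Function('h')(M, L) = Pow(27, -1) = Rational(1, 27))
Pow(Add(Function('h')(-12, 14), -863), -1) = Pow(Add(Rational(1, 27), -863), -1) = Pow(Rational(-23300, 27), -1) = Rational(-27, 23300)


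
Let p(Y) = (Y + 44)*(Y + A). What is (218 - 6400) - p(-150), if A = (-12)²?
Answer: -6818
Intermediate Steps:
A = 144
p(Y) = (44 + Y)*(144 + Y) (p(Y) = (Y + 44)*(Y + 144) = (44 + Y)*(144 + Y))
(218 - 6400) - p(-150) = (218 - 6400) - (6336 + (-150)² + 188*(-150)) = -6182 - (6336 + 22500 - 28200) = -6182 - 1*636 = -6182 - 636 = -6818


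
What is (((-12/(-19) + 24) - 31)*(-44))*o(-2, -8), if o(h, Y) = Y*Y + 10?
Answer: 393976/19 ≈ 20736.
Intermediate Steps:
o(h, Y) = 10 + Y² (o(h, Y) = Y² + 10 = 10 + Y²)
(((-12/(-19) + 24) - 31)*(-44))*o(-2, -8) = (((-12/(-19) + 24) - 31)*(-44))*(10 + (-8)²) = (((-12*(-1/19) + 24) - 31)*(-44))*(10 + 64) = (((12/19 + 24) - 31)*(-44))*74 = ((468/19 - 31)*(-44))*74 = -121/19*(-44)*74 = (5324/19)*74 = 393976/19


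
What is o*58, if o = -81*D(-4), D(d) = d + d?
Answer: 37584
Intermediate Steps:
D(d) = 2*d
o = 648 (o = -162*(-4) = -81*(-8) = 648)
o*58 = 648*58 = 37584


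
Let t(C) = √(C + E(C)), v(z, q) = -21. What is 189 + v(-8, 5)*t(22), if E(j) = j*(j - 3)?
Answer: 189 - 42*√110 ≈ -251.50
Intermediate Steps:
E(j) = j*(-3 + j)
t(C) = √(C + C*(-3 + C))
189 + v(-8, 5)*t(22) = 189 - 21*√22*√(-2 + 22) = 189 - 21*2*√110 = 189 - 42*√110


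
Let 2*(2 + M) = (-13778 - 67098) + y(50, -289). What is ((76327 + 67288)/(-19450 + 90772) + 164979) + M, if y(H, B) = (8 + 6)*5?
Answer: 8885010443/71322 ≈ 1.2458e+5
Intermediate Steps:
y(H, B) = 70 (y(H, B) = 14*5 = 70)
M = -40405 (M = -2 + ((-13778 - 67098) + 70)/2 = -2 + (-80876 + 70)/2 = -2 + (½)*(-80806) = -2 - 40403 = -40405)
((76327 + 67288)/(-19450 + 90772) + 164979) + M = ((76327 + 67288)/(-19450 + 90772) + 164979) - 40405 = (143615/71322 + 164979) - 40405 = 11766775853/71322 - 40405 = 8885010443/71322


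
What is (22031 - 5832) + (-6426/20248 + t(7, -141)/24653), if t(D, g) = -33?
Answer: 4042979815247/249586972 ≈ 16199.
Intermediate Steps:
(22031 - 5832) + (-6426/20248 + t(7, -141)/24653) = (22031 - 5832) + (-6426/20248 - 33/24653) = 16199 + (-6426*1/20248 - 33*1/24653) = 16199 + (-3213/10124 - 33/24653) = 16199 - 79544181/249586972 = 4042979815247/249586972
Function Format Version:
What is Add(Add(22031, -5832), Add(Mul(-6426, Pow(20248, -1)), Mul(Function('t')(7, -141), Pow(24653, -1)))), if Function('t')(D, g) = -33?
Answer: Rational(4042979815247, 249586972) ≈ 16199.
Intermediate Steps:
Add(Add(22031, -5832), Add(Mul(-6426, Pow(20248, -1)), Mul(Function('t')(7, -141), Pow(24653, -1)))) = Add(Add(22031, -5832), Add(Mul(-6426, Pow(20248, -1)), Mul(-33, Pow(24653, -1)))) = Add(16199, Add(Mul(-6426, Rational(1, 20248)), Mul(-33, Rational(1, 24653)))) = Add(16199, Add(Rational(-3213, 10124), Rational(-33, 24653))) = Add(16199, Rational(-79544181, 249586972)) = Rational(4042979815247, 249586972)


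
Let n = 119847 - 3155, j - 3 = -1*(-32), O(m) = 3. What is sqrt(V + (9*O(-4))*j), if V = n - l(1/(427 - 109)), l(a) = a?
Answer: sqrt(11895923670)/318 ≈ 342.98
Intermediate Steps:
j = 35 (j = 3 - 1*(-32) = 3 + 32 = 35)
n = 116692
V = 37108055/318 (V = 116692 - 1/(427 - 109) = 116692 - 1/318 = 37108055/318 ≈ 1.1669e+5)
sqrt(V + (9*O(-4))*j) = sqrt(37108055/318 + (9*3)*35) = sqrt(37108055/318 + 27*35) = sqrt(37108055/318 + 945) = sqrt(37408565/318) = sqrt(11895923670)/318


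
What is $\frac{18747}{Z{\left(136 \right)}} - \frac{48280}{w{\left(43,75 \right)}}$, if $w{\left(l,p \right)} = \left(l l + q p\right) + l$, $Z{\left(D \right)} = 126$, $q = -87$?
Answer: $\frac{10326459}{64862} \approx 159.21$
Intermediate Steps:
$w{\left(l,p \right)} = l + l^{2} - 87 p$ ($w{\left(l,p \right)} = \left(l l - 87 p\right) + l = \left(l^{2} - 87 p\right) + l = l + l^{2} - 87 p$)
$\frac{18747}{Z{\left(136 \right)}} - \frac{48280}{w{\left(43,75 \right)}} = \frac{18747}{126} - \frac{48280}{43 + 43^{2} - 6525} = 18747 \cdot \frac{1}{126} - \frac{48280}{43 + 1849 - 6525} = \frac{2083}{14} - \frac{48280}{-4633} = \frac{2083}{14} - - \frac{48280}{4633} = \frac{2083}{14} + \frac{48280}{4633} = \frac{10326459}{64862}$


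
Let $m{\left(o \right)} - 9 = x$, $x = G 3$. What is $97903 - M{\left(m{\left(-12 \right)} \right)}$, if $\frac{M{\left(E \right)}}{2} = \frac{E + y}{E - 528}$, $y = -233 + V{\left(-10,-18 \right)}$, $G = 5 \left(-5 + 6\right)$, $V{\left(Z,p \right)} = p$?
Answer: $\frac{24671329}{252} \approx 97902.0$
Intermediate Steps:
$G = 5$ ($G = 5 \cdot 1 = 5$)
$y = -251$ ($y = -233 - 18 = -251$)
$x = 15$ ($x = 5 \cdot 3 = 15$)
$m{\left(o \right)} = 24$ ($m{\left(o \right)} = 9 + 15 = 24$)
$M{\left(E \right)} = \frac{2 \left(-251 + E\right)}{-528 + E}$ ($M{\left(E \right)} = 2 \frac{E - 251}{E - 528} = 2 \frac{-251 + E}{-528 + E} = \frac{2 \left(-251 + E\right)}{-528 + E}$)
$97903 - M{\left(m{\left(-12 \right)} \right)} = 97903 - \frac{2 \left(-251 + 24\right)}{-528 + 24} = 97903 - 2 \frac{1}{-504} \left(-227\right) = 97903 - 2 \left(- \frac{1}{504}\right) \left(-227\right) = 97903 - \frac{227}{252} = \frac{24671329}{252}$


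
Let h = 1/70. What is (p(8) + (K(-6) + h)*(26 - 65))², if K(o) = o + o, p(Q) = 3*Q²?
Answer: 2130837921/4900 ≈ 4.3487e+5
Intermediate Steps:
h = 1/70 ≈ 0.014286
K(o) = 2*o
(p(8) + (K(-6) + h)*(26 - 65))² = (3*8² + (2*(-6) + 1/70)*(26 - 65))² = (3*64 + (-12 + 1/70)*(-39))² = (192 - 839/70*(-39))² = (192 + 32721/70)² = (46161/70)² = 2130837921/4900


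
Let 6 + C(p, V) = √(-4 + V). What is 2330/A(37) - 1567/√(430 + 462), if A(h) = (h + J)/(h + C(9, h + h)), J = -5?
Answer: 36115/16 - 1567*√223/446 + 1165*√70/16 ≈ 2813.9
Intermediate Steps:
C(p, V) = -6 + √(-4 + V)
A(h) = (-5 + h)/(-6 + h + √(-4 + 2*h)) (A(h) = (h - 5)/(h + (-6 + √(-4 + (h + h)))) = (-5 + h)/(h + (-6 + √(-4 + 2*h))) = (-5 + h)/(-6 + h + √(-4 + 2*h)))
2330/A(37) - 1567/√(430 + 462) = 2330/(((-5 + 37)/(-6 + 37 + √2*√(-2 + 37)))) - 1567/√(430 + 462) = 2330/((32/(-6 + 37 + √2*√35))) - 1567*√223/446 = 2330/((32/(-6 + 37 + √70))) - 1567*√223/446 = 2330/((32/(31 + √70))) - 1567*√223/446 = 2330*(31/32 + √70/32) - 1567*√223/446 = (36115/16 + 1165*√70/16) - 1567*√223/446 = 36115/16 - 1567*√223/446 + 1165*√70/16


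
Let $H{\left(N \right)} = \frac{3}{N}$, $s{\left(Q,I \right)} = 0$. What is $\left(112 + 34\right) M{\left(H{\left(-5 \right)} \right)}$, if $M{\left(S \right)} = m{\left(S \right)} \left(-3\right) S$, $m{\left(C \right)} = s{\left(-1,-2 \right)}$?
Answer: $0$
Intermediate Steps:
$m{\left(C \right)} = 0$
$M{\left(S \right)} = 0$ ($M{\left(S \right)} = 0 \left(-3\right) S = 0 S = 0$)
$\left(112 + 34\right) M{\left(H{\left(-5 \right)} \right)} = \left(112 + 34\right) 0 = 146 \cdot 0 = 0$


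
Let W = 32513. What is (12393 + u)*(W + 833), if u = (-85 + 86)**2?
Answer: 413290324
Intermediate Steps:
u = 1 (u = 1**2 = 1)
(12393 + u)*(W + 833) = (12393 + 1)*(32513 + 833) = 12394*33346 = 413290324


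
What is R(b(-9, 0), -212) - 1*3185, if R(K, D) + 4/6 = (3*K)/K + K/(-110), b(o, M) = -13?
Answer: -1050241/330 ≈ -3182.5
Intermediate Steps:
R(K, D) = 7/3 - K/110 (R(K, D) = -⅔ + ((3*K)/K + K/(-110)) = -⅔ + (3 + K*(-1/110)) = -⅔ + (3 - K/110) = 7/3 - K/110)
R(b(-9, 0), -212) - 1*3185 = (7/3 - 1/110*(-13)) - 1*3185 = (7/3 + 13/110) - 3185 = 809/330 - 3185 = -1050241/330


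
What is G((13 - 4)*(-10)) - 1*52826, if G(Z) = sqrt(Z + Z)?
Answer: -52826 + 6*I*sqrt(5) ≈ -52826.0 + 13.416*I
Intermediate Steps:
G(Z) = sqrt(2)*sqrt(Z) (G(Z) = sqrt(2*Z) = sqrt(2)*sqrt(Z))
G((13 - 4)*(-10)) - 1*52826 = sqrt(2)*sqrt((13 - 4)*(-10)) - 1*52826 = sqrt(2)*sqrt(9*(-10)) - 52826 = sqrt(2)*sqrt(-90) - 52826 = sqrt(2)*(3*I*sqrt(10)) - 52826 = 6*I*sqrt(5) - 52826 = -52826 + 6*I*sqrt(5)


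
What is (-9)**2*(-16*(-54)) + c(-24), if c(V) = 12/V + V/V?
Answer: 139969/2 ≈ 69985.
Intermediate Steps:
c(V) = 1 + 12/V (c(V) = 12/V + 1 = 1 + 12/V)
(-9)**2*(-16*(-54)) + c(-24) = (-9)**2*(-16*(-54)) + (12 - 24)/(-24) = 81*864 - 1/24*(-12) = 69984 + 1/2 = 139969/2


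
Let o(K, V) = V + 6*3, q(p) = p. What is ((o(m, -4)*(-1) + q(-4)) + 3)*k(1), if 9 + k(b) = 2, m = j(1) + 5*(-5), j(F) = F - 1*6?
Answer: 105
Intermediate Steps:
j(F) = -6 + F (j(F) = F - 6 = -6 + F)
m = -30 (m = (-6 + 1) + 5*(-5) = -5 - 25 = -30)
k(b) = -7 (k(b) = -9 + 2 = -7)
o(K, V) = 18 + V (o(K, V) = V + 18 = 18 + V)
((o(m, -4)*(-1) + q(-4)) + 3)*k(1) = (((18 - 4)*(-1) - 4) + 3)*(-7) = ((14*(-1) - 4) + 3)*(-7) = ((-14 - 4) + 3)*(-7) = (-18 + 3)*(-7) = -15*(-7) = 105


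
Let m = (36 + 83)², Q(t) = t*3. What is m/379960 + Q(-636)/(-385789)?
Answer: 884017387/20940626920 ≈ 0.042215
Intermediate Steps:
Q(t) = 3*t
m = 14161 (m = 119² = 14161)
m/379960 + Q(-636)/(-385789) = 14161/379960 + (3*(-636))/(-385789) = 14161*(1/379960) - 1908*(-1/385789) = 2023/54280 + 1908/385789 = 884017387/20940626920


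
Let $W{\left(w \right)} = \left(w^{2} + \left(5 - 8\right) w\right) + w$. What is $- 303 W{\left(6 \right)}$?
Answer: $-7272$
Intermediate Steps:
$W{\left(w \right)} = w^{2} - 2 w$ ($W{\left(w \right)} = \left(w^{2} + \left(5 - 8\right) w\right) + w = \left(w^{2} - 3 w\right) + w = w^{2} - 2 w$)
$- 303 W{\left(6 \right)} = - 303 \cdot 6 \left(-2 + 6\right) = - 303 \cdot 6 \cdot 4 = \left(-303\right) 24 = -7272$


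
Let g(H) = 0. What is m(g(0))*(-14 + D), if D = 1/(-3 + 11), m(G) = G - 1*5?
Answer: 555/8 ≈ 69.375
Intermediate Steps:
m(G) = -5 + G (m(G) = G - 5 = -5 + G)
D = ⅛ (D = 1/8 = ⅛ ≈ 0.12500)
m(g(0))*(-14 + D) = (-5 + 0)*(-14 + ⅛) = -5*(-111/8) = 555/8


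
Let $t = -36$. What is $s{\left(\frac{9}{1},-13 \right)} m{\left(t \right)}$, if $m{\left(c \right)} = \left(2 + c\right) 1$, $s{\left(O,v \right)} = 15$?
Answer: $-510$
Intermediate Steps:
$m{\left(c \right)} = 2 + c$
$s{\left(\frac{9}{1},-13 \right)} m{\left(t \right)} = 15 \left(2 - 36\right) = 15 \left(-34\right) = -510$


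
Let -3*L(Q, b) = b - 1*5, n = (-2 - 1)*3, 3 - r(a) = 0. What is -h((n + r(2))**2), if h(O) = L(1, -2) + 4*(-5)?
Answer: 53/3 ≈ 17.667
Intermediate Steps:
r(a) = 3 (r(a) = 3 - 1*0 = 3 + 0 = 3)
n = -9 (n = -3*3 = -9)
L(Q, b) = 5/3 - b/3 (L(Q, b) = -(b - 1*5)/3 = -(b - 5)/3 = -(-5 + b)/3 = 5/3 - b/3)
h(O) = -53/3 (h(O) = (5/3 - 1/3*(-2)) + 4*(-5) = (5/3 + 2/3) - 20 = 7/3 - 20 = -53/3)
-h((n + r(2))**2) = -1*(-53/3) = 53/3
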